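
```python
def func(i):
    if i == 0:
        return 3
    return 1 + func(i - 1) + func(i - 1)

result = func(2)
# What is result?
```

func(i) = 1 + 2·func(i-1), func(0)=3. Closed form: (3+1)·2^2 - 1 = 15.

Answer: 15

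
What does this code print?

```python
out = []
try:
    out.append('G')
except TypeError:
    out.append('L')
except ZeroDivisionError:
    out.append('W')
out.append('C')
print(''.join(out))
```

Execution trace: 'G' (try body, no exception) → 'C' (after the try/except). Output: GC

Answer: GC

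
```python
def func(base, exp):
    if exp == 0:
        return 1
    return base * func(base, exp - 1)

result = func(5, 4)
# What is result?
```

func(5, 4) = 5 * 5 * 5 * 5 = 625

Answer: 625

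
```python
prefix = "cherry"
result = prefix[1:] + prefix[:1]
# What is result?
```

Trace:
`prefix = "cherry"` → prefix = 'cherry'
`result = prefix[1:] + prefix[:1]` → result = 'herryc'
So result = 'herryc'

Answer: 'herryc'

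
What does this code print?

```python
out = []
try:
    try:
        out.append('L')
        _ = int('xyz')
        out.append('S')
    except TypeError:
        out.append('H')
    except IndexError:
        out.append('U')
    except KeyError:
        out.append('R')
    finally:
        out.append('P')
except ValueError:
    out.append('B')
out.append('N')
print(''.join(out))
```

Execution trace: 'L' (try body) → 'P' (finally) → 'B' (outer except ValueError) → 'N' (after the try/except). Output: LPBN

Answer: LPBN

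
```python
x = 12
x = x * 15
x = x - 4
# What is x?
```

Trace:
`x = 12` → x = 12
`x = x * 15` → x = 180
`x = x - 4` → x = 176
So x = 176

Answer: 176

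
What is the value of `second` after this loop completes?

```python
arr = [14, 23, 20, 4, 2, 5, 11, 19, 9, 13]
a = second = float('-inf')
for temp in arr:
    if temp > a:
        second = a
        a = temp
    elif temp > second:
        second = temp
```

Second largest (with repeats) in [14, 23, 20, 4, 2, 5, 11, 19, 9, 13]
`second` takes the values: -inf → 14 → 20

Answer: 20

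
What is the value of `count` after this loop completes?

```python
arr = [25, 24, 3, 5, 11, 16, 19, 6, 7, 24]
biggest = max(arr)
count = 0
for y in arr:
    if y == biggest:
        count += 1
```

Count of max value 25 in [25, 24, 3, 5, 11, 16, 19, 6, 7, 24]
`count` takes the values: 0 → 1

Answer: 1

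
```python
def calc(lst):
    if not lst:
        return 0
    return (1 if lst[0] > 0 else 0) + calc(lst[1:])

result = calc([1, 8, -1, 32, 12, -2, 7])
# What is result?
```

Count of positive elements in [1, 8, -1, 32, 12, -2, 7] = 5

Answer: 5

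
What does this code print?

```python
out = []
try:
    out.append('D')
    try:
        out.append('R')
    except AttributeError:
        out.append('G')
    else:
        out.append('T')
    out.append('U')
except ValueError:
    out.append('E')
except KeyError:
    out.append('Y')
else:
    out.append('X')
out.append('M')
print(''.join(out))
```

Execution trace: 'D' (try body) → 'R' (inner try body, no exception) → 'T' (inner else) → 'U' (try body, no exception) → 'X' (else) → 'M' (after the try/except). Output: DRTUXM

Answer: DRTUXM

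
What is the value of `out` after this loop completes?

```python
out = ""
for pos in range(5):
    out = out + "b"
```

Repeat 'b' 5 times
`out` takes the values: "" → "b" → "bb" → "bbb" → "bbbb" → "bbbbb"

Answer: "bbbbb"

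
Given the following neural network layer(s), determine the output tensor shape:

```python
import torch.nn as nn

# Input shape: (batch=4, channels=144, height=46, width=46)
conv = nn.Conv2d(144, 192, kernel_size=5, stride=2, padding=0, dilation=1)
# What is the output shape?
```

Input: (4, 144, 46, 46) -> Output: (4, 192, 21, 21)

Answer: (4, 192, 21, 21)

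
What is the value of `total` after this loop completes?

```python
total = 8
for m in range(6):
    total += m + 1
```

Start at 8, add 1 to 6 = 29
`total` takes the values: 8 → 9 → 11 → 14 → 18 → 23 → 29

Answer: 29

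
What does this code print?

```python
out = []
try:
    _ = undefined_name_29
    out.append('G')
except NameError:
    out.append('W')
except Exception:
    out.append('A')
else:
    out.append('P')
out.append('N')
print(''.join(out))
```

Execution trace: 'W' (except NameError) → 'N' (after the try/except). Output: WN

Answer: WN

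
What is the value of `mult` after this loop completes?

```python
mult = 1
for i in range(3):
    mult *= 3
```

3^3 = 27
`mult` takes the values: 1 → 3 → 9 → 27

Answer: 27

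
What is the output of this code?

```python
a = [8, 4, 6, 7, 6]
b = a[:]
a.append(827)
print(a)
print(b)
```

Key concept: slice [:] creates copy.
Step by step:
`a = [8, 4, 6, 7, 6]` → a = [8, 4, 6, 7, 6]
`b = a[:]` → b = [8, 4, 6, 7, 6]
`a.append(827)` → a = [8, 4, 6, 7, 6, 827]
`print(a)` → prints [8, 4, 6, 7, 6, 827]
`print(b)` → prints [8, 4, 6, 7, 6]

Answer:
[8, 4, 6, 7, 6, 827]
[8, 4, 6, 7, 6]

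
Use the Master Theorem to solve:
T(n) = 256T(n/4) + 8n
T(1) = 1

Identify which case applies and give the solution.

a=256, b=4, f(n)=8n. log_4(256) = 4. Since c=1 < 4, Case 1 applies: T(n) = Θ(n^log_b(a)) = O(n^4).

Answer: O(n^4) - Case 1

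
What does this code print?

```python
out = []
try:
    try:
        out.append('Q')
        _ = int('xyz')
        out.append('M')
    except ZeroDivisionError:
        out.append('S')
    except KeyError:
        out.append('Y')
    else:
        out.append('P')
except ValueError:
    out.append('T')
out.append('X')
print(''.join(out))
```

Execution trace: 'Q' (try body) → 'T' (outer except ValueError) → 'X' (after the try/except). Output: QTX

Answer: QTX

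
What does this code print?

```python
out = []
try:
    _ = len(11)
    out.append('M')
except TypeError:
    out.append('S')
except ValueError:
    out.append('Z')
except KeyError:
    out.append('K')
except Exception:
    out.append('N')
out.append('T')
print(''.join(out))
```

Execution trace: 'S' (except TypeError) → 'T' (after the try/except). Output: ST

Answer: ST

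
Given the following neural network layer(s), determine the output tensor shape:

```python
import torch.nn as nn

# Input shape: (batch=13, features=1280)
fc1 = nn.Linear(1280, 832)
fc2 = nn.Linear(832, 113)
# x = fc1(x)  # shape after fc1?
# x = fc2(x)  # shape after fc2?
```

Input: (13, 1280) -> after fc1: (13, 832) -> Output: (13, 113)

Answer: (13, 113)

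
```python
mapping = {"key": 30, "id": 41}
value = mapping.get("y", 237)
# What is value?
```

Trace:
`mapping = {"key": 30, "id": 41}` → mapping = {'key': 30, 'id': 41}
`value = mapping.get("y", 237)` → value = 237
So value = 237

Answer: 237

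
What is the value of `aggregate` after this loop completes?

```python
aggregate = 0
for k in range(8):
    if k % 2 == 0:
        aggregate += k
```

Sum of even numbers 0 to 7
`aggregate` takes the values: 0 → 2 → 6 → 12

Answer: 12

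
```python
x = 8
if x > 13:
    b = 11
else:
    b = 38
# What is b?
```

Trace:
`x = 8` → x = 8
`if x > 13: ...` → x > 13 is False, take else branch → b = 38
So b = 38

Answer: 38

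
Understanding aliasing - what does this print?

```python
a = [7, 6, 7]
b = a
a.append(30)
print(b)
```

Key concept: basic list aliasing.
Step by step:
`a = [7, 6, 7]` → a = [7, 6, 7]
`b = a` → b = [7, 6, 7] (same object as a)
`a.append(30)` → a = [7, 6, 7, 30] (same object as b); b = [7, 6, 7, 30] (same object as a)
`print(b)` → prints [7, 6, 7, 30]

Answer: [7, 6, 7, 30]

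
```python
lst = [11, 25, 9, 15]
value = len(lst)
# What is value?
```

Trace:
`lst = [11, 25, 9, 15]` → lst = [11, 25, 9, 15]
`value = len(lst)` → value = 4
So value = 4

Answer: 4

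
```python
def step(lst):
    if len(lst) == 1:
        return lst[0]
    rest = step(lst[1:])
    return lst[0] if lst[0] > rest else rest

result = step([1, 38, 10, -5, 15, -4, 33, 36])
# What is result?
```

Recursive max over [1, 38, 10, -5, 15, -4, 33, 36] = 38

Answer: 38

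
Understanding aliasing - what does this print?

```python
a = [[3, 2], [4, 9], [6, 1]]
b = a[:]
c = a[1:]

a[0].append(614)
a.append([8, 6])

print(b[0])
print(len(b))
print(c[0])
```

Key concept: slice with nested mutation.
Step by step:
`a = [[3, 2], [4, 9], [6, 1]]` → a = [[3, 2], [4, 9], [6, 1]]
`b = a[:]` → b = [[3, 2], [4, 9], [6, 1]]
`c = a[1:]` → c = [[4, 9], [6, 1]]
`a[0].append(614)` → a = [[3, 2, 614], [4, 9], [6, 1]]; b = [[3, 2, 614], [4, 9], [6, 1]]
`a.append([8, 6])` → a = [[3, 2, 614], [4, 9], [6, 1], [8, 6]]
`print(b[0])` → prints [3, 2, 614]
`print(len(b))` → prints 3
`print(c[0])` → prints [4, 9]

Answer:
[3, 2, 614]
3
[4, 9]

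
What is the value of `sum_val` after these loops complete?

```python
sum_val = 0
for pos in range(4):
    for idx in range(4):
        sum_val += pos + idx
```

Sum of all pos+idx for pos,idx in 4x4
`sum_val` takes the values: 0 → 1 → 3 → 6 → 7 → 9 → 12 → 16 → 18 → 21 → 25 → 30 → 33 → 37 → 42 → 48

Answer: 48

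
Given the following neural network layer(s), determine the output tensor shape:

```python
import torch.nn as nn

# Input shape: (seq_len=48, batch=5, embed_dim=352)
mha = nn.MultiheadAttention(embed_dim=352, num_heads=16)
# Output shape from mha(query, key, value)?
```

Input: (48, 5, 352) -> Output: (48, 5, 352)

Answer: (48, 5, 352)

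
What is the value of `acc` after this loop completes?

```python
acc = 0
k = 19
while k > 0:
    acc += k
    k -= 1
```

Sum 19 down to 1
`acc` takes the values: 0 → 19 → 37 → 54 → 70 → 85 → 99 → 112 → 124 → 135 → 145 → 154 → 162 → 169 → 175 → 180 → 184 → 187 → 189 → 190

Answer: 190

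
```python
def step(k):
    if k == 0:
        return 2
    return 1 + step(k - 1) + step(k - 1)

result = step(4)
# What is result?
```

step(k) = 1 + 2·step(k-1), step(0)=2. Closed form: (2+1)·2^4 - 1 = 47.

Answer: 47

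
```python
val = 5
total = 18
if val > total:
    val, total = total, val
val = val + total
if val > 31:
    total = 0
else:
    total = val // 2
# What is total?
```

Trace:
`val = 5` → val = 5
`total = 18` → total = 18
`if val > total: ...` → val > total is False → no variable changes
`val = val + total` → val = 23
`if val > 31: ...` → val > 31 is False, take else branch → total = 11
So total = 11

Answer: 11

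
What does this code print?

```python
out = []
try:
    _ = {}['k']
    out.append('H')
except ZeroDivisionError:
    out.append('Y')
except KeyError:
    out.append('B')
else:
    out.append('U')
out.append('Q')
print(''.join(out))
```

Execution trace: 'B' (except KeyError) → 'Q' (after the try/except). Output: BQ

Answer: BQ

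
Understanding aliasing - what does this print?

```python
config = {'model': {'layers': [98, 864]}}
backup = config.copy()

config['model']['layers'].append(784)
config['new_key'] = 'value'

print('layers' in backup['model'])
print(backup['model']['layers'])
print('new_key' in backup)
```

Key concept: shallow copy gotcha with nested dict.
Step by step:
`config = {'model': {'layers': [98, 864]}}` → config = {'model': {'layers': [98, 864]}}
`backup = config.copy()` → backup = {'model': {'layers': [98, 864]}}
`config['model']['layers'].append(784)` → config = {'model': {'layers': [98, 864, 784]}}; backup = {'model': {'layers': [98, 864, 784]}}
`config['new_key'] = 'value'` → config = {'model': {'layers': [98, 864, 784]}, 'new_key': 'value'}
`print('layers' in backup['model'])` → prints True
`print(backup['model']['layers'])` → prints [98, 864, 784]
`print('new_key' in backup)` → prints False

Answer:
True
[98, 864, 784]
False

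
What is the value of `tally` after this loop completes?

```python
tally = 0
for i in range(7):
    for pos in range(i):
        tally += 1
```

Triangle number: 0+1+2+...+6
`tally` takes the values: 0 → 1 → 2 → 3 → 4 → 5 → 6 → 7 → 8 → 9 → 10 → 11 → 12 → 13 → 14 → 15 → 16 → 17 → 18 → 19 → 20 → 21

Answer: 21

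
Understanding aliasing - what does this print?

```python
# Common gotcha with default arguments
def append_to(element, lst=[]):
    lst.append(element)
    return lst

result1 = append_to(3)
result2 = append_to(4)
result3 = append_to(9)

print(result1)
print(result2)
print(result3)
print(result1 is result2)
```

Key concept: mutable default argument gotcha.
Step by step:
`result1 = append_to(3)` → result1 = [3]
`result2 = append_to(4)` → result1 = [3, 4] (same object as result2); result2 = [3, 4] (same object as result1)
`result3 = append_to(9)` → result1 = [3, 4, 9] (same object as result2, result3); result2 = [3, 4, 9] (same object as result1, result3); result3 = [3, 4, 9] (same object as result1, result2)
`print(result1)` → prints [3, 4, 9]
`print(result2)` → prints [3, 4, 9]
`print(result3)` → prints [3, 4, 9]
`print(result1 is result2)` → prints True

Answer:
[3, 4, 9]
[3, 4, 9]
[3, 4, 9]
True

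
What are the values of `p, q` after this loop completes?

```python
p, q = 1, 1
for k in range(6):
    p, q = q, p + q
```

Fibonacci: after 6 iterations
`p, q` takes the values: (1, 1) → (1, 2) → (2, 3) → (3, 5) → (5, 8) → (8, 13) → (13, 21)

Answer: 13, 21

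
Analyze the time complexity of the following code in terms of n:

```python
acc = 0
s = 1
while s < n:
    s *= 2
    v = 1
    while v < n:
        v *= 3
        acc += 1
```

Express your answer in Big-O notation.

Each loop level contributes: log n × log n. Multiplying the contributions gives O(log² n).

Answer: O(log² n)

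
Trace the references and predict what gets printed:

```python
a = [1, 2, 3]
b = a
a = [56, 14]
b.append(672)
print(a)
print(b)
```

Key concept: rebinding vs mutation: a is rebound to a new list, b still points at the original.
Step by step:
`a = [1, 2, 3]` → a = [1, 2, 3]
`b = a` → b = [1, 2, 3] (same object as a)
`a = [56, 14]` → a = [56, 14]
`b.append(672)` → b = [1, 2, 3, 672]
`print(a)` → prints [56, 14]
`print(b)` → prints [1, 2, 3, 672]

Answer:
[56, 14]
[1, 2, 3, 672]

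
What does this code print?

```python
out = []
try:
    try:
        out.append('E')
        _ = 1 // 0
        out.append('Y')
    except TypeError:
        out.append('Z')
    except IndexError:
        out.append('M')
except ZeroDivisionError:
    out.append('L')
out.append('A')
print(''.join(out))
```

Execution trace: 'E' (inner try body) → 'L' (outer except ZeroDivisionError) → 'A' (after the try/except). Output: ELA

Answer: ELA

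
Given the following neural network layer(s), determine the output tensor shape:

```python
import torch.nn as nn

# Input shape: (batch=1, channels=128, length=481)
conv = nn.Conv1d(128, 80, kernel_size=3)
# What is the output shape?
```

Input: (1, 128, 481) -> Output: (1, 80, 479)

Answer: (1, 80, 479)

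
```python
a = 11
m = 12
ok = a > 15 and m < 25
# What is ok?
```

Trace:
`a = 11` → a = 11
`m = 12` → m = 12
`ok = a > 15 and m < 25` → ok = False
So ok = False

Answer: False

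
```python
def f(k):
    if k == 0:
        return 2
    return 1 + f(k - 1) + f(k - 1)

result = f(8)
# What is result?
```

f(k) = 1 + 2·f(k-1), f(0)=2. Closed form: (2+1)·2^8 - 1 = 767.

Answer: 767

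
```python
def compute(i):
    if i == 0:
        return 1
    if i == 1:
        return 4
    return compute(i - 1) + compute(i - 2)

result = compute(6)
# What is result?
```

Build up from base cases: compute(0)=1, compute(1)=4, compute(2)=5, compute(3)=9, compute(4)=14, compute(5)=23, compute(6)=37

Answer: 37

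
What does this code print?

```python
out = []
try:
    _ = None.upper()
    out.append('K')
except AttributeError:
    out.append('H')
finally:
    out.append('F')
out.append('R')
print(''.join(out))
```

Execution trace: 'H' (except AttributeError) → 'F' (finally) → 'R' (after the try/except). Output: HFR

Answer: HFR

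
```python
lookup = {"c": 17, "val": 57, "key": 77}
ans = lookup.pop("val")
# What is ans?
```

Trace:
`lookup = {"c": 17, "val": 57, "key": 77}` → lookup = {'c': 17, 'val': 57, 'key': 77}
`ans = lookup.pop("val")` → lookup = {'c': 17, 'key': 77}; ans = 57
So ans = 57

Answer: 57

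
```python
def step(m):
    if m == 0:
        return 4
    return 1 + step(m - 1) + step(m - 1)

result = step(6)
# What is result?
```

step(m) = 1 + 2·step(m-1), step(0)=4. Closed form: (4+1)·2^6 - 1 = 319.

Answer: 319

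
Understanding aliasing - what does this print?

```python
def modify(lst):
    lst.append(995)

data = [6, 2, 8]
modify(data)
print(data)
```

Key concept: function modifies passed list.
Step by step:
`data = [6, 2, 8]` → data = [6, 2, 8]
`modify(data)` → data = [6, 2, 8, 995]
`print(data)` → prints [6, 2, 8, 995]

Answer: [6, 2, 8, 995]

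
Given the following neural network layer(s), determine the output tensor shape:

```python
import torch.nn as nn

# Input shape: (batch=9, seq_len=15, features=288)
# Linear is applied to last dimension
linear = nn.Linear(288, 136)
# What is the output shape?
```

Input: (9, 15, 288) -> Output: (9, 15, 136)

Answer: (9, 15, 136)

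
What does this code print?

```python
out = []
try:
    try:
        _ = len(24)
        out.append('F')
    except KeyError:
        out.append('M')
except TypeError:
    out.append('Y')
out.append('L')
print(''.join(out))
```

Execution trace: 'Y' (outer except TypeError) → 'L' (after the try/except). Output: YL

Answer: YL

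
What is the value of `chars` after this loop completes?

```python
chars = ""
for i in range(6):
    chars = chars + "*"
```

Repeat '*' 6 times
`chars` takes the values: "" → "*" → "**" → "***" → "****" → "*****" → "******"

Answer: "******"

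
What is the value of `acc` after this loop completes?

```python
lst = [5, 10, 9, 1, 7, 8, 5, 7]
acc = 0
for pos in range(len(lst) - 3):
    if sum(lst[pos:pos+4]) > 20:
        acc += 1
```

Count windows with sum > 20
`acc` takes the values: 0 → 1 → 2 → 3 → 4 → 5

Answer: 5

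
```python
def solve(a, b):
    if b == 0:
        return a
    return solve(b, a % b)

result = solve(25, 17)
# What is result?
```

solve(25, 17) -> solve(17, 8) -> solve(8, 1) -> solve(1, 0) -> 1

Answer: 1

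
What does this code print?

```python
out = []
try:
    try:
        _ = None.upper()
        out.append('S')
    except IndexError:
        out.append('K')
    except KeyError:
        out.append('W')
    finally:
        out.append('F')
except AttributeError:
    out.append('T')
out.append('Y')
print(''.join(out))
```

Execution trace: 'F' (inner finally) → 'T' (outer except AttributeError) → 'Y' (after the try/except). Output: FTY

Answer: FTY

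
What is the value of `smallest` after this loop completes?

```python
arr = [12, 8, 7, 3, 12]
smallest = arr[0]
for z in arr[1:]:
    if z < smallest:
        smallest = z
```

Minimum of [12, 8, 7, 3, 12]
`smallest` takes the values: 12 → 8 → 7 → 3

Answer: 3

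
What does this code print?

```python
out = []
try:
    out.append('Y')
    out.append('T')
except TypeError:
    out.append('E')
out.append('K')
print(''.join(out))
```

Execution trace: 'Y' (try body) → 'T' (try body, no exception) → 'K' (after the try/except). Output: YTK

Answer: YTK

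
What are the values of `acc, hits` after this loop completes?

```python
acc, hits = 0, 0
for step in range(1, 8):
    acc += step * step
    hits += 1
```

Sum of squares and count
`acc, hits` takes the values: (0, 0) → (1, 0) → (1, 1) → (5, 1) → (5, 2) → (14, 2) → (14, 3) → (30, 3) → (30, 4) → (55, 4) → (55, 5) → (91, 5) → (91, 6) → (140, 6) → (140, 7)

Answer: 140, 7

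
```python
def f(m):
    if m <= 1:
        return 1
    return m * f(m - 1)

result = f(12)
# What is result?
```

f(12) = 12 * 11 * 10 * 9 * 8 * 7 * 6 * 5 * 4 * 3 * 2 * 1 = 479001600

Answer: 479001600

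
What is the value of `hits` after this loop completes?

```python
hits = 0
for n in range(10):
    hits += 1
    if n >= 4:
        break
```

Loop breaks when n reaches 4, hits is 5
`hits` takes the values: 0 → 1 → 2 → 3 → 4 → 5

Answer: 5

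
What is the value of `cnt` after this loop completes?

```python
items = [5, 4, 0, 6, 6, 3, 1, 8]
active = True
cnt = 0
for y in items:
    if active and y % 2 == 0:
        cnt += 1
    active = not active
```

Count even values at even positions
`cnt` takes the values: 0 → 1 → 2

Answer: 2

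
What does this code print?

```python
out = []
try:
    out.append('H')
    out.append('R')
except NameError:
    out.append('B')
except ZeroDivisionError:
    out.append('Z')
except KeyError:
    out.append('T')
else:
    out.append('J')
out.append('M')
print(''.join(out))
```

Execution trace: 'H' (try body) → 'R' (try body, no exception) → 'J' (else) → 'M' (after the try/except). Output: HRJM

Answer: HRJM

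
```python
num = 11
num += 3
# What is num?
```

Trace:
`num = 11` → num = 11
`num += 3` → num = 14
So num = 14

Answer: 14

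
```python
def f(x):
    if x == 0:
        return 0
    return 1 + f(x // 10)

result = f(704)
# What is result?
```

Count of digits of 704: 3

Answer: 3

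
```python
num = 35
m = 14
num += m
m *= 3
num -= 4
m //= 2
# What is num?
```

Trace:
`num = 35` → num = 35
`m = 14` → m = 14
`num += m` → num = 49
`m *= 3` → m = 42
`num -= 4` → num = 45
`m //= 2` → m = 21
So num = 45

Answer: 45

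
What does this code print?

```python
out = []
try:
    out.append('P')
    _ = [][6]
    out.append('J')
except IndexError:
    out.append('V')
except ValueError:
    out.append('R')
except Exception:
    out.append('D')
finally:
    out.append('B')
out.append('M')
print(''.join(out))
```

Execution trace: 'P' (try body) → 'V' (except IndexError) → 'B' (finally) → 'M' (after the try/except). Output: PVBM

Answer: PVBM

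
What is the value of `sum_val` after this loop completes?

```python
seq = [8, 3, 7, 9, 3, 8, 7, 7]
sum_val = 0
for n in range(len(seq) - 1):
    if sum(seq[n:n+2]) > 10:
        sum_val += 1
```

Count windows with sum > 10
`sum_val` takes the values: 0 → 1 → 2 → 3 → 4 → 5 → 6

Answer: 6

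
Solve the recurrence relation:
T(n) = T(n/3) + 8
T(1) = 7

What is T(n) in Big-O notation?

Each step divides n by 3 and adds 8. After log_3(n) steps we reach T(1)=7. So T(n) = 8·log_3(n) + 7 = O(log n).

Answer: O(log n)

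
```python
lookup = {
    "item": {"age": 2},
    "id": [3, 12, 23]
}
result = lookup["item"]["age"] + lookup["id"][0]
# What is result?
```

Trace:
`lookup = { ...` → lookup = {'item': {'age': 2}, 'id': [3, 12, 23]}
`result = lookup["item"]["age"] + lookup["id"][0]` → result = 5
So result = 5

Answer: 5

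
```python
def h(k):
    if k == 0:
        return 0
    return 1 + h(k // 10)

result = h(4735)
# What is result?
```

Count of digits of 4735: 4

Answer: 4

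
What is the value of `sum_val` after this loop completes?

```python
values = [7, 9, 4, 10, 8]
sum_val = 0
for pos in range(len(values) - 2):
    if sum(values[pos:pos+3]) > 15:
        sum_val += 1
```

Count windows with sum > 15
`sum_val` takes the values: 0 → 1 → 2 → 3

Answer: 3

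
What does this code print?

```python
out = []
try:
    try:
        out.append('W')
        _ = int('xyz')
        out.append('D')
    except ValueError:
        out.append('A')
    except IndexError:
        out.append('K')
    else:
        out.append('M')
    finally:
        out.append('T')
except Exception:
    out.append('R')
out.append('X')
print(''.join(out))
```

Execution trace: 'W' (inner try body) → 'A' (inner except ValueError) → 'T' (inner finally) → 'X' (after the try/except). Output: WATX

Answer: WATX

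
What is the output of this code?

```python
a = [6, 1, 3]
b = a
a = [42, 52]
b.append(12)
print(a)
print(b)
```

Key concept: rebinding vs mutation: a is rebound to a new list, b still points at the original.
Step by step:
`a = [6, 1, 3]` → a = [6, 1, 3]
`b = a` → b = [6, 1, 3] (same object as a)
`a = [42, 52]` → a = [42, 52]
`b.append(12)` → b = [6, 1, 3, 12]
`print(a)` → prints [42, 52]
`print(b)` → prints [6, 1, 3, 12]

Answer:
[42, 52]
[6, 1, 3, 12]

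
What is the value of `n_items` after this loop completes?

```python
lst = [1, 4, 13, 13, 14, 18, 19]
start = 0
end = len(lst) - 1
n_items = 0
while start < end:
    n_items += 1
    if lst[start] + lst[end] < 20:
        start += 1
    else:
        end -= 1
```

Steps to find pair summing to 20
`n_items` takes the values: 0 → 1 → 2 → 3 → 4 → 5 → 6

Answer: 6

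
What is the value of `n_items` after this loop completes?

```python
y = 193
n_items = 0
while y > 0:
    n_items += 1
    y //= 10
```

Count digits by repeated division by 10
`n_items` takes the values: 0 → 1 → 2 → 3

Answer: 3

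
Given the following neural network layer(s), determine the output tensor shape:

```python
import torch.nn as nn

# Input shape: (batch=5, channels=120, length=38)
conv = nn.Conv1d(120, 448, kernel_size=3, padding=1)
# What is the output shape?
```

Input: (5, 120, 38) -> Output: (5, 448, 38)

Answer: (5, 448, 38)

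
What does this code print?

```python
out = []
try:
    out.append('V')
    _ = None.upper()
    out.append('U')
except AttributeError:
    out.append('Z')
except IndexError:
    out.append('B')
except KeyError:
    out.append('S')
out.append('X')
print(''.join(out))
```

Execution trace: 'V' (try body) → 'Z' (except AttributeError) → 'X' (after the try/except). Output: VZX

Answer: VZX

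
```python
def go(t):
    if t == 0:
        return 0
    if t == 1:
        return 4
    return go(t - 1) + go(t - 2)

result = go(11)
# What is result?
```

Build up from base cases: go(0)=0, go(1)=4, go(2)=4, go(3)=8, go(4)=12, go(5)=20, go(6)=32, ..., go(11)=356

Answer: 356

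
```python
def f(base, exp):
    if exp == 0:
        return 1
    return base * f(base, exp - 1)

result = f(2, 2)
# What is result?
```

f(2, 2) = 2 * 2 = 4

Answer: 4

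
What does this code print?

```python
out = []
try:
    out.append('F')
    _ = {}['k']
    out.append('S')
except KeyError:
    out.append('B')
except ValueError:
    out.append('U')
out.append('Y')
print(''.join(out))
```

Execution trace: 'F' (try body) → 'B' (except KeyError) → 'Y' (after the try/except). Output: FBY

Answer: FBY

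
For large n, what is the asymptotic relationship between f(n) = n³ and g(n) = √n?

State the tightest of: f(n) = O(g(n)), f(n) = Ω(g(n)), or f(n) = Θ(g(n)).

n³ vs √n: f(n) = Ω(g(n)) but not O(g(n)) — n³ grows strictly faster than √n.

Answer: f(n) = Ω(g(n)) but not O(g(n)) — n³ grows strictly faster than √n.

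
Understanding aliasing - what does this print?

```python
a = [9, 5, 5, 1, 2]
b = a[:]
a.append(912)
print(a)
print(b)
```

Key concept: slice [:] creates copy.
Step by step:
`a = [9, 5, 5, 1, 2]` → a = [9, 5, 5, 1, 2]
`b = a[:]` → b = [9, 5, 5, 1, 2]
`a.append(912)` → a = [9, 5, 5, 1, 2, 912]
`print(a)` → prints [9, 5, 5, 1, 2, 912]
`print(b)` → prints [9, 5, 5, 1, 2]

Answer:
[9, 5, 5, 1, 2, 912]
[9, 5, 5, 1, 2]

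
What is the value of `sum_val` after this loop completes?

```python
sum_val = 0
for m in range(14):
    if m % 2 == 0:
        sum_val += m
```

Sum of even numbers 0 to 13
`sum_val` takes the values: 0 → 2 → 6 → 12 → 20 → 30 → 42

Answer: 42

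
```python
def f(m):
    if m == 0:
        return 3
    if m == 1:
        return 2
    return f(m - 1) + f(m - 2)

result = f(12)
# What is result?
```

Build up from base cases: f(0)=3, f(1)=2, f(2)=5, f(3)=7, f(4)=12, f(5)=19, f(6)=31, ..., f(12)=555

Answer: 555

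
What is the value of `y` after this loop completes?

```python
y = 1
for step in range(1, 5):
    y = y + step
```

Start at 1, add 1 through 4
`y` takes the values: 1 → 2 → 4 → 7 → 11

Answer: 11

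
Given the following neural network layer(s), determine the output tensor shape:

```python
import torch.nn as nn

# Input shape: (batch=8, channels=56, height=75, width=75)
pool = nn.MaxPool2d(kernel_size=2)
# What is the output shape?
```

Input: (8, 56, 75, 75) -> Output: (8, 56, 37, 37)

Answer: (8, 56, 37, 37)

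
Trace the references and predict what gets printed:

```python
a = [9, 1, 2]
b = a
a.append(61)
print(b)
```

Key concept: basic list aliasing.
Step by step:
`a = [9, 1, 2]` → a = [9, 1, 2]
`b = a` → b = [9, 1, 2] (same object as a)
`a.append(61)` → a = [9, 1, 2, 61] (same object as b); b = [9, 1, 2, 61] (same object as a)
`print(b)` → prints [9, 1, 2, 61]

Answer: [9, 1, 2, 61]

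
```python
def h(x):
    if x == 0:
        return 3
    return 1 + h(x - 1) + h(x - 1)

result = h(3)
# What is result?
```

h(x) = 1 + 2·h(x-1), h(0)=3. Closed form: (3+1)·2^3 - 1 = 31.

Answer: 31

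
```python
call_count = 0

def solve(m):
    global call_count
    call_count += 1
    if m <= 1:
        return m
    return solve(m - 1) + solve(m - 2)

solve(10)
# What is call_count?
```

Calls(m) = 1 + Calls(m-1) + Calls(m-2); Calls(0)=Calls(1)=1. For m=10 this gives 177.

Answer: 177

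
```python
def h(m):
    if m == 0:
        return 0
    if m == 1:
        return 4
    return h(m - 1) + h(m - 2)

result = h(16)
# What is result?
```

Build up from base cases: h(0)=0, h(1)=4, h(2)=4, h(3)=8, h(4)=12, h(5)=20, h(6)=32, ..., h(16)=3948

Answer: 3948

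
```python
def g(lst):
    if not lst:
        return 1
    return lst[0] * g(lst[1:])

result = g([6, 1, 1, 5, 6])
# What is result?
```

Product over [6, 1, 1, 5, 6] = 6 * 1 * 1 * 5 * 6 = 180

Answer: 180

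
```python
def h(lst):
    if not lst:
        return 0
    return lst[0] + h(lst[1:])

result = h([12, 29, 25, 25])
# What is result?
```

12 + 29 + 25 + 25 + 0 = 91

Answer: 91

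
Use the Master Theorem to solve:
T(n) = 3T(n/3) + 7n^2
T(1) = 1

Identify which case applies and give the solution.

a=3, b=3, f(n)=7n^2. log_3(3) = 1. Since c=2 > 1 and the regularity condition holds (3(n/3)^2 = (3/3^2)n^2 with 3/3^2 < 1), Case 3 applies: T(n) = Θ(f(n)) = O(n^2).

Answer: O(n^2) - Case 3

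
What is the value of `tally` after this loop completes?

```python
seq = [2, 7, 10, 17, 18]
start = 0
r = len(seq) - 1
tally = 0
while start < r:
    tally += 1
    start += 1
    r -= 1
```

Iterations until pointers meet (list length 5)
`tally` takes the values: 0 → 1 → 2

Answer: 2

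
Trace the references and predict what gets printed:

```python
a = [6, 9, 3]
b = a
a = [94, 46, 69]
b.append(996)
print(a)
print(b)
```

Key concept: rebinding vs mutation: a is rebound to a new list, b still points at the original.
Step by step:
`a = [6, 9, 3]` → a = [6, 9, 3]
`b = a` → b = [6, 9, 3] (same object as a)
`a = [94, 46, 69]` → a = [94, 46, 69]
`b.append(996)` → b = [6, 9, 3, 996]
`print(a)` → prints [94, 46, 69]
`print(b)` → prints [6, 9, 3, 996]

Answer:
[94, 46, 69]
[6, 9, 3, 996]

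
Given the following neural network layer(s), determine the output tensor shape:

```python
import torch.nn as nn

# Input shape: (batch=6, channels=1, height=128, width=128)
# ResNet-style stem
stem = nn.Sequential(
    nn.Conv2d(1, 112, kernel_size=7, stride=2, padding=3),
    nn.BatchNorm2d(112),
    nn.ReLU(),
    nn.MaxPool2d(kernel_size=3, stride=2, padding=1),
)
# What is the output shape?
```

Input: (6, 1, 128, 128) -> after Conv2d 7x7 stride=2: (6, 112, 64, 64) -> Output: (6, 112, 32, 32)

Answer: (6, 112, 32, 32)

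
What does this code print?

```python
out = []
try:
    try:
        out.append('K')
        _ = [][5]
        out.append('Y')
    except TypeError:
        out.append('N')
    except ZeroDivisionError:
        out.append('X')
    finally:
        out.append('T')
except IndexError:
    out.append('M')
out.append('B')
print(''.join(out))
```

Execution trace: 'K' (try body) → 'T' (finally) → 'M' (outer except IndexError) → 'B' (after the try/except). Output: KTMB

Answer: KTMB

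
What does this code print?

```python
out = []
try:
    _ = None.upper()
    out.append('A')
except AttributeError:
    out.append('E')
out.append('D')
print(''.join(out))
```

Execution trace: 'E' (except AttributeError) → 'D' (after the try/except). Output: ED

Answer: ED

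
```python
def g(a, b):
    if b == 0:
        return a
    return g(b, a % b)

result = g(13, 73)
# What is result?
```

g(13, 73) -> g(73, 13) -> g(13, 8) -> g(8, 5) -> g(5, 3) -> g(3, 2) -> g(2, 1) -> g(1, 0) -> 1

Answer: 1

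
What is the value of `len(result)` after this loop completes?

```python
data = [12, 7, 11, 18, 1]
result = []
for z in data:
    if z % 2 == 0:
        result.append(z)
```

Count even numbers in [12, 7, 11, 18, 1]
`result` takes the values: [] → [12] → [12, 18]
So `len(result)` = 2

Answer: 2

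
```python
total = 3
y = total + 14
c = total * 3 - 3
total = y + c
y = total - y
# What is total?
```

Trace:
`total = 3` → total = 3
`y = total + 14` → y = 17
`c = total * 3 - 3` → c = 6
`total = y + c` → total = 23
`y = total - y` → y = 6
So total = 23

Answer: 23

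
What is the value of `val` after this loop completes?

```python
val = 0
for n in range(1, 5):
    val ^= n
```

XOR of 1 to 4
`val` takes the values: 0 → 1 → 3 → 0 → 4

Answer: 4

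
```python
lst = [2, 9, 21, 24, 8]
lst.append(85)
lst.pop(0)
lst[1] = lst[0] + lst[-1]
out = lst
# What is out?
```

Trace:
`lst = [2, 9, 21, 24, 8]` → lst = [2, 9, 21, 24, 8]
`lst.append(85)` → lst = [2, 9, 21, 24, 8, 85]
`lst.pop(0)` → lst = [9, 21, 24, 8, 85]
`lst[1] = lst[0] + lst[-1]` → lst = [9, 94, 24, 8, 85]
`out = lst` → out = [9, 94, 24, 8, 85]
So out = [9, 94, 24, 8, 85]

Answer: [9, 94, 24, 8, 85]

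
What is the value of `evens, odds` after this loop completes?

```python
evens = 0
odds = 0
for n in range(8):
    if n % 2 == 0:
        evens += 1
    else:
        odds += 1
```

Count evens and odds in range(8)
`evens, odds` takes the values: (0, 0) → (1, 0) → (1, 1) → (2, 1) → (2, 2) → (3, 2) → (3, 3) → (4, 3) → (4, 4)

Answer: 4, 4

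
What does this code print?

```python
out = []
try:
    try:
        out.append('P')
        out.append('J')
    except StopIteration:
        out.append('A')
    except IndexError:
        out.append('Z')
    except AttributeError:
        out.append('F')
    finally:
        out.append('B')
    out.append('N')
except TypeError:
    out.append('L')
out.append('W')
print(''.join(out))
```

Execution trace: 'P' (inner try body) → 'J' (inner try body, no exception) → 'B' (inner finally) → 'N' (try body, no exception) → 'W' (after the try/except). Output: PJBNW

Answer: PJBNW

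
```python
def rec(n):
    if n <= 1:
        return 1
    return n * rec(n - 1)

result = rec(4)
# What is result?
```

rec(4) = 4 * 3 * 2 * 1 = 24

Answer: 24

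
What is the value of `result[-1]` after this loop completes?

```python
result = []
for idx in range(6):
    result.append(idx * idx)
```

Last element of squares 0 to 5
`result` takes the values: [] → [0] → [0, 1] → [0, 1, 4] → [0, 1, 4, 9] → [0, 1, 4, 9, 16] → [0, 1, 4, 9, 16, 25]
So `result[-1]` = 25

Answer: 25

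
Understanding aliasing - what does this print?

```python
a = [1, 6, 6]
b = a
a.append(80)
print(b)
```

Key concept: basic list aliasing.
Step by step:
`a = [1, 6, 6]` → a = [1, 6, 6]
`b = a` → b = [1, 6, 6] (same object as a)
`a.append(80)` → a = [1, 6, 6, 80] (same object as b); b = [1, 6, 6, 80] (same object as a)
`print(b)` → prints [1, 6, 6, 80]

Answer: [1, 6, 6, 80]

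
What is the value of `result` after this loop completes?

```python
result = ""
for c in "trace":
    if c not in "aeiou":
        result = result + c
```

Remove vowels from 'trace'
`result` takes the values: "" → "t" → "tr" → "trc"

Answer: "trc"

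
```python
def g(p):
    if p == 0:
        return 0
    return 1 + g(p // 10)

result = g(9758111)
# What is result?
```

Count of digits of 9758111: 7

Answer: 7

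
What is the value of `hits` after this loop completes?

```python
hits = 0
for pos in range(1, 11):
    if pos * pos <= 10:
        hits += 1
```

Count numbers where pos² ≤ 10
`hits` takes the values: 0 → 1 → 2 → 3

Answer: 3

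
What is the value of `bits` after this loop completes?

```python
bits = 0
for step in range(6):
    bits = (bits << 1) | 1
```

Build 6 consecutive 1-bits: 0b111111
`bits` takes the values: 0 → 1 → 3 → 7 → 15 → 31 → 63

Answer: 63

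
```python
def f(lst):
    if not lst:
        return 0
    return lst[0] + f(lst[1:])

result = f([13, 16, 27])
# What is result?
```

13 + 16 + 27 + 0 = 56

Answer: 56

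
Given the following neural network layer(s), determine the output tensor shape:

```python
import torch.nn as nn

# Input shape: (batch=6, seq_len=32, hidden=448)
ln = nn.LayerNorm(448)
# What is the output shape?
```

Input: (6, 32, 448) -> Output: (6, 32, 448)

Answer: (6, 32, 448)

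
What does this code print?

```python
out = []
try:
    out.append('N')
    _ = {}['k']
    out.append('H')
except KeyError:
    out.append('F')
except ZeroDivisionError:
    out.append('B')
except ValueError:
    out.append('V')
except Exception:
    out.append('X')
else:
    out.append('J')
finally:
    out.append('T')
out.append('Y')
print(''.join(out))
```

Execution trace: 'N' (try body) → 'F' (except KeyError) → 'T' (finally) → 'Y' (after the try/except). Output: NFTY

Answer: NFTY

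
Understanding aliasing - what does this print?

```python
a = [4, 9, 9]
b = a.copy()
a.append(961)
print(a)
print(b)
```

Key concept: list.copy() creates independent copy.
Step by step:
`a = [4, 9, 9]` → a = [4, 9, 9]
`b = a.copy()` → b = [4, 9, 9]
`a.append(961)` → a = [4, 9, 9, 961]
`print(a)` → prints [4, 9, 9, 961]
`print(b)` → prints [4, 9, 9]

Answer:
[4, 9, 9, 961]
[4, 9, 9]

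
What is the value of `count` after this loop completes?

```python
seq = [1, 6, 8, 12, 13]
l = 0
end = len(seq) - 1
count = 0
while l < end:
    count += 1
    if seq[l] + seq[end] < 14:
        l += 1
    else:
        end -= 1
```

Steps to find pair summing to 14
`count` takes the values: 0 → 1 → 2 → 3 → 4

Answer: 4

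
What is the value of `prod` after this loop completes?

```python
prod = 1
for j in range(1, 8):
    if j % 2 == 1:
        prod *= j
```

Product of odd numbers 1 to 7
`prod` takes the values: 1 → 3 → 15 → 105

Answer: 105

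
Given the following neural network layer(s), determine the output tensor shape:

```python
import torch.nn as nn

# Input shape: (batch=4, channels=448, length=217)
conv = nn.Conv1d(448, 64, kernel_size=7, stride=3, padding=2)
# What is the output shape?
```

Input: (4, 448, 217) -> Output: (4, 64, 72)

Answer: (4, 64, 72)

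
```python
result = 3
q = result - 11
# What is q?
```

Trace:
`result = 3` → result = 3
`q = result - 11` → q = -8
So q = -8

Answer: -8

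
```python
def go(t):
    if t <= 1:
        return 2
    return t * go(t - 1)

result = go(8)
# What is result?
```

go(8) = 8 * 7 * 6 * 5 * 4 * 3 * 2 * 2 = 80640

Answer: 80640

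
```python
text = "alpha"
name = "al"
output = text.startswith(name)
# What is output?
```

Trace:
`text = "alpha"` → text = 'alpha'
`name = "al"` → name = 'al'
`output = text.startswith(name)` → output = True
So output = True

Answer: True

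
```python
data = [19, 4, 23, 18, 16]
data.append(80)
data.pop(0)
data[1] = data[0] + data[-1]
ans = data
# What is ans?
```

Trace:
`data = [19, 4, 23, 18, 16]` → data = [19, 4, 23, 18, 16]
`data.append(80)` → data = [19, 4, 23, 18, 16, 80]
`data.pop(0)` → data = [4, 23, 18, 16, 80]
`data[1] = data[0] + data[-1]` → data = [4, 84, 18, 16, 80]
`ans = data` → ans = [4, 84, 18, 16, 80]
So ans = [4, 84, 18, 16, 80]

Answer: [4, 84, 18, 16, 80]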